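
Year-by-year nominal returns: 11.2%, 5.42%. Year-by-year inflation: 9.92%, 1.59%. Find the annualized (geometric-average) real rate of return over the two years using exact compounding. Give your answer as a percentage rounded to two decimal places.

Compound the nominal returns: 1.1120 × 1.0542 = 1.17227040.
Compound inflation: 1.0992 × 1.0159 = 1.11667728.
Deflate: 1.17227040 / 1.11667728 = 1.04978441.
Annualized real rate = 1.04978441^(1/2) − 1 = 2.4590% → 2.46%.

2.46%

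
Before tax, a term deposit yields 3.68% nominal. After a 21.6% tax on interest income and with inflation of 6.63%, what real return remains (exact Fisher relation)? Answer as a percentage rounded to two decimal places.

-3.51%

After-tax nominal return = 3.68% × (1 − 0.216) = 2.88512%.
1 + r = 1.0288512 / 1.06630 = 0.964880
After-tax real rate = 0.964880 − 1 → -3.51%.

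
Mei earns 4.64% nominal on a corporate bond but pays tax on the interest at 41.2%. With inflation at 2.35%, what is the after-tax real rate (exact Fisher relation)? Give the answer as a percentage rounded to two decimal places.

0.37%

After-tax nominal return = 4.64% × (1 − 0.412) = 2.72832%.
1 + r = 1.0272832 / 1.02350 = 1.003696
After-tax real rate = 1.003696 − 1 → 0.37%.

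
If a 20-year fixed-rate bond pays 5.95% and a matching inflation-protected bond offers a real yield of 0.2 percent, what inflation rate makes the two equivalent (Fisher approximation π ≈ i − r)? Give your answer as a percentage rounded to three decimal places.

5.750%

π ≈ i − r = 5.95% − 0.2% → 5.750%.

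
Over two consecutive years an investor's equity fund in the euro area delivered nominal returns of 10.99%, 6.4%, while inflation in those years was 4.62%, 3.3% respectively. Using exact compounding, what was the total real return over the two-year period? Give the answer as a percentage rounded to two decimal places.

Compound the nominal returns: 1.1099 × 1.0640 = 1.180934.
Compound inflation: 1.0462 × 1.0330 = 1.080725.
Deflate: 1.180934 / 1.080725 = 1.092724.
Total real return = 1.092724 − 1 → 9.27%.

9.27%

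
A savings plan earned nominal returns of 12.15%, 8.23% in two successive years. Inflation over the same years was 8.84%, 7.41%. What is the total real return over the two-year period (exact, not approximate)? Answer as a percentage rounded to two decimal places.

Nominal growth factor = 1.1215 × 1.0823 = 1.213799
Price-level growth factor = 1.0884 × 1.0741 = 1.169050
Real growth factor = 1.213799 / 1.169050 = 1.038278
Total real return = 1.038278 − 1 → 3.83%.

3.83%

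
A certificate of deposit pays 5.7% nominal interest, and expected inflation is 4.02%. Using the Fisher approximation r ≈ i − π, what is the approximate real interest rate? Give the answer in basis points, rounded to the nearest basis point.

168 basis points

r ≈ i − π = 5.7% − 4.02% = 168 basis points.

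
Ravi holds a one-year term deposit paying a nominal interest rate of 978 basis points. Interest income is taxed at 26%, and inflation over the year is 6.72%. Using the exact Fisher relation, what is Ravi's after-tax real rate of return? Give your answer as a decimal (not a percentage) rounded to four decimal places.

After-tax nominal return = 9.78% × (1 − 0.26) = 7.2372%.
1 + r = 1.072372 / 1.06720 = 1.004846
After-tax real rate = 1.004846 − 1 → 0.0048.

0.0048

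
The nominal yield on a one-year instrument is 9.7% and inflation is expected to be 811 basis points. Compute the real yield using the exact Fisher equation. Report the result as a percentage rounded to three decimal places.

1.471%

By the Fisher identity, 1 + r = (1 + i)/(1 + π).
1 + r = 1.09700 / 1.08110 = 1.014707
r = 1.014707 − 1 = 1.4707%, i.e. 1.471%.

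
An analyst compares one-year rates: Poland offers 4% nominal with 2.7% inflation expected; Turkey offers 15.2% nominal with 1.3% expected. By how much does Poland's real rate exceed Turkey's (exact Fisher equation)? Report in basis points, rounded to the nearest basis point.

-1246 basis points

Poland: (1 + 0.0400)/(1 + 0.0270) − 1 = 1.2658%
Turkey: (1 + 0.1520)/(1 + 0.0130) − 1 = 13.7216%
Differential = 1.2658% − 13.7216% = -12.4558% → -1246 basis points.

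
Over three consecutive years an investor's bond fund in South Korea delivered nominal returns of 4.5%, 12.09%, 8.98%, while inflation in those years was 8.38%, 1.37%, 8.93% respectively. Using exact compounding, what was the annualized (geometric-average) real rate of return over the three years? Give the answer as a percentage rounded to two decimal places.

Nominal growth factor = 1.0450 × 1.1209 × 1.0898 = 1.27652688
Price-level growth factor = 1.0838 × 1.0137 × 1.0893 = 1.19675733
Real growth factor = 1.27652688 / 1.19675733 = 1.06665474
Annualized real rate = 1.06665474^(1/3) − 1 = 2.1742% → 2.17%.

2.17%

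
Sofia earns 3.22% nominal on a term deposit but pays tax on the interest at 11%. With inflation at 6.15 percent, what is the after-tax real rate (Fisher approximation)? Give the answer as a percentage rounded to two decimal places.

-3.28%

After-tax nominal return = 3.22% × (1 − 0.11) = 2.8658%.
r ≈ 2.8658% − 6.15% → -3.28%.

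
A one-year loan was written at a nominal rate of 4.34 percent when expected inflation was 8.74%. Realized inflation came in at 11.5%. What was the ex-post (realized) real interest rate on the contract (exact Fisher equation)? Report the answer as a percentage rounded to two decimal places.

-6.42%

Ex-post: (1 + 0.0434)/(1 + 0.1150) − 1 = -6.4215%
So the realized real rate is -6.42%.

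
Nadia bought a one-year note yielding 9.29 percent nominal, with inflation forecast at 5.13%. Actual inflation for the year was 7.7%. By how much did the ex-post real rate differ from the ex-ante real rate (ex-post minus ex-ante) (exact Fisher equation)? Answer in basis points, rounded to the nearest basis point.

Ex-ante: (1 + 0.0929)/(1 + 0.0513) − 1 = 3.9570%
Ex-post: (1 + 0.0929)/(1 + 0.0770) − 1 = 1.4763%
Difference (ex-post − ex-ante) = -2.4807% → -248 basis points.

-248 basis points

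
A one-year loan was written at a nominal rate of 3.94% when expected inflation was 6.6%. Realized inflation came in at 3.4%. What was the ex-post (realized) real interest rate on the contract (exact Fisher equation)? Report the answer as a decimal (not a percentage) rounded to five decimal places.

Ex-post: (1 + 0.0394)/(1 + 0.0340) − 1 = 0.5222%
So the realized real rate is 0.00522.

0.00522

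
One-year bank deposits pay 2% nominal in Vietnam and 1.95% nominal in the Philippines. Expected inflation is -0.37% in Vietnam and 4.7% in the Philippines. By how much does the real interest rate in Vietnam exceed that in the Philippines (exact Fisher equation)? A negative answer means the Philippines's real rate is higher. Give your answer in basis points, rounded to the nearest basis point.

Vietnam: (1 + 0.0200)/(1 − 0.0037) − 1 = 2.3788%
The Philippines: (1 + 0.0195)/(1 + 0.0470) − 1 = -2.6266%
Differential = 2.3788% − (-2.6266%) = 5.0054% → 501 basis points.

501 basis points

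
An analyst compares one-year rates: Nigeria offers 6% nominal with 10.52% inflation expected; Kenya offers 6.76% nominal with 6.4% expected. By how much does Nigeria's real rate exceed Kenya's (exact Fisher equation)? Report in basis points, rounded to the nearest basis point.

-443 basis points

Nigeria: (1 + 0.0600)/(1 + 0.1052) − 1 = -4.0898%
Kenya: (1 + 0.0676)/(1 + 0.0640) − 1 = 0.3383%
Differential = -4.0898% − 0.3383% = -4.4281% → -443 basis points.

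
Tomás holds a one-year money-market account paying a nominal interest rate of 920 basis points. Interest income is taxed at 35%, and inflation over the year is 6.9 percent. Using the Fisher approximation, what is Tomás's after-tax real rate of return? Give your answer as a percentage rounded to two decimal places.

-0.92%

After-tax nominal return = 9.2% × (1 − 0.35) = 5.9800%.
r ≈ 5.9800% − 6.9% → -0.92%.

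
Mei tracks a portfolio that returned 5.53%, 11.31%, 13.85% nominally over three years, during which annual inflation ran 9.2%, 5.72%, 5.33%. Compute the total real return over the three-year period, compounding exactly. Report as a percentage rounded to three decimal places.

9.979%

Compound the nominal returns: 1.0553 × 1.1131 × 1.1385 = 1.337344.
Compound inflation: 1.0920 × 1.0572 × 1.0533 = 1.215995.
Deflate: 1.337344 / 1.215995 = 1.099794.
Total real return = 1.099794 − 1 → 9.979%.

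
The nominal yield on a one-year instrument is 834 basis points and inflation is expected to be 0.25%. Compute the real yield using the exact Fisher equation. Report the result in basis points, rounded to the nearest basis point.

807 basis points

By the Fisher equation, 1 + r = (1 + i)/(1 + π).
1 + r = 1.08340 / 1.00250 = 1.080698
r = 1.080698 − 1 = 8.0698%, i.e. 807 basis points.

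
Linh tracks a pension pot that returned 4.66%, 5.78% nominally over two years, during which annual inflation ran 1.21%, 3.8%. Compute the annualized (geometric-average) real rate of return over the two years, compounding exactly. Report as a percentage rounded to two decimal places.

Nominal growth factor = 1.0466 × 1.0578 = 1.10709348
Price-level growth factor = 1.0121 × 1.0380 = 1.05055980
Real growth factor = 1.10709348 / 1.05055980 = 1.05381291
Annualized real rate = 1.05381291^(1/2) − 1 = 2.6554% → 2.66%.

2.66%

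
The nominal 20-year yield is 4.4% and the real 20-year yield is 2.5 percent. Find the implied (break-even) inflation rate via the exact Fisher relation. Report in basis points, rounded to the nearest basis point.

(1 + π) = (1 + i)/(1 + r) = 1.04400 / 1.02500 = 1.018537
Break-even inflation = 1.018537 − 1 → 185 basis points.

185 basis points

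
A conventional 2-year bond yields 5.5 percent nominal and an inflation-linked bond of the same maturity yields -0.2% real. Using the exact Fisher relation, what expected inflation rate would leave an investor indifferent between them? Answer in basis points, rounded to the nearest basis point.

571 basis points

(1 + π) = (1 + i)/(1 + r) = 1.05500 / 0.99800 = 1.057114
Break-even inflation = 1.057114 − 1 → 571 basis points.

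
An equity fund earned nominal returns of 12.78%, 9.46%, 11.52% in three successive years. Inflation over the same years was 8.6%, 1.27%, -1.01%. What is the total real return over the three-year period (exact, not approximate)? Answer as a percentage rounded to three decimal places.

Compound the nominal returns: 1.1278 × 1.0946 × 1.1152 = 1.376703.
Compound inflation: 1.0860 × 1.0127 × 0.9899 = 1.088684.
Deflate: 1.376703 / 1.088684 = 1.264557.
Total real return = 1.264557 − 1 → 26.456%.

26.456%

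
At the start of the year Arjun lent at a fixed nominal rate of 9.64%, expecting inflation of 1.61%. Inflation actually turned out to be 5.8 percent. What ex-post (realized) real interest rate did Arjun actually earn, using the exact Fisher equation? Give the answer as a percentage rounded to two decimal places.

Ex-post: (1 + 0.0964)/(1 + 0.0580) − 1 = 3.6295%
So the realized real rate is 3.63%.

3.63%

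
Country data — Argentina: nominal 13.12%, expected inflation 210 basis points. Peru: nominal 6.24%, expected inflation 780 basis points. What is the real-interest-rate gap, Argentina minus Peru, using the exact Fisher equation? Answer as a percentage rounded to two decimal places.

12.24%

Argentina: (1 + 0.1312)/(1 + 0.0210) − 1 = 10.7933%
Peru: (1 + 0.0624)/(1 + 0.0780) − 1 = -1.4471%
Differential = 10.7933% − (-1.4471%) = 12.2405% → 12.24%.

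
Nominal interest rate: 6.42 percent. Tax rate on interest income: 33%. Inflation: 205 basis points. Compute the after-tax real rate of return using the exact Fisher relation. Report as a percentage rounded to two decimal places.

After-tax nominal return = 6.42% × (1 − 0.33) = 4.3014%.
1 + r = 1.043014 / 1.02050 = 1.022062
After-tax real rate = 1.022062 − 1 → 2.21%.

2.21%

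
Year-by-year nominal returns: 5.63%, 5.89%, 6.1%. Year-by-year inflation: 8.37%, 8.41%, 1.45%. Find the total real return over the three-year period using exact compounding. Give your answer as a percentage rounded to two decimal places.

-0.43%

Compound the nominal returns: 1.0563 × 1.0589 × 1.0610 = 1.186746.
Compound inflation: 1.0837 × 1.0841 × 1.0145 = 1.191874.
Deflate: 1.186746 / 1.191874 = 0.995697.
Total real return = 0.995697 − 1 → -0.43%.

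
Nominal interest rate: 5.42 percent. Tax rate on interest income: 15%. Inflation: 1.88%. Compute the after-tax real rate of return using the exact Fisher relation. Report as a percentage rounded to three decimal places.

2.677%

After-tax nominal return = 5.42% × (1 − 0.15) = 4.6070%.
1 + r = 1.04607 / 1.01880 = 1.026767
After-tax real rate = 1.026767 − 1 → 2.677%.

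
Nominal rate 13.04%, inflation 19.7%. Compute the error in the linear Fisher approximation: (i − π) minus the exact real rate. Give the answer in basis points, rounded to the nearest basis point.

-110 basis points

Approximate: r ≈ 13.040% − 19.700% = -6.6600%
Exact: (1 + 0.1304)/(1 + 0.1970) − 1 = -5.5639%
Error = -6.6600% − (-5.5639%) = -1.0961% → -110 basis points.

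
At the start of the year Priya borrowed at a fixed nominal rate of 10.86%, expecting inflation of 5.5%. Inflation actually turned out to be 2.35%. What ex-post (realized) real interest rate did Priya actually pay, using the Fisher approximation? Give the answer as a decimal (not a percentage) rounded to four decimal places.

Ex-post: 10.86% − 2.35% = 8.510%
So the realized real rate is 0.0851.

0.0851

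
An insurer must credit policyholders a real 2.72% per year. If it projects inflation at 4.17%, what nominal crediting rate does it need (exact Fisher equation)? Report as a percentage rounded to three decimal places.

7.003%

(1 + i) = (1 + r)(1 + π) = 1.02720 × 1.04170 = 1.07003424
i = 1.07003424 − 1, so the required nominal rate is 7.003%.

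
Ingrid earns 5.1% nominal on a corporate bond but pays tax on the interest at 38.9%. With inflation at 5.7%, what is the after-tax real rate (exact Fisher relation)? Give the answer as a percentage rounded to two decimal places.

After-tax nominal return = 5.1% × (1 − 0.389) = 3.1161%.
1 + r = 1.031161 / 1.05700 = 0.975554
After-tax real rate = 0.975554 − 1 → -2.44%.

-2.44%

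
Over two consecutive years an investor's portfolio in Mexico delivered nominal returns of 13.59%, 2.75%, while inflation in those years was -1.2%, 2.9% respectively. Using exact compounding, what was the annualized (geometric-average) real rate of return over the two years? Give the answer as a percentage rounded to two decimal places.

7.15%

Nominal growth factor = 1.1359 × 1.0275 = 1.16713725
Price-level growth factor = 0.9880 × 1.0290 = 1.01665200
Real growth factor = 1.16713725 / 1.01665200 = 1.14802041
Annualized real rate = 1.14802041^(1/2) − 1 = 7.1457% → 7.15%.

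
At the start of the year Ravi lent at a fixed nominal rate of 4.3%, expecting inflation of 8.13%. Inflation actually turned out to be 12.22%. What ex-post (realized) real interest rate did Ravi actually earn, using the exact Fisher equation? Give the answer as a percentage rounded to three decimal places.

Ex-post: (1 + 0.0430)/(1 + 0.1222) − 1 = -7.0576%
So the realized real rate is -7.058%.

-7.058%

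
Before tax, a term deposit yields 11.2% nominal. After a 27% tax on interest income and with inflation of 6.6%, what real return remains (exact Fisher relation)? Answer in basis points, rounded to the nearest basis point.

148 basis points

After-tax nominal return = 11.2% × (1 − 0.27) = 8.1760%.
1 + r = 1.08176 / 1.06600 = 1.014784
After-tax real rate = 1.014784 − 1 → 148 basis points.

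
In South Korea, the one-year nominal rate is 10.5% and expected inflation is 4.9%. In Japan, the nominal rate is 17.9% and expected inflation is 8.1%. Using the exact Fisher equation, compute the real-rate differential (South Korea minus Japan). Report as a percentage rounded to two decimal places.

South Korea: (1 + 0.1050)/(1 + 0.0490) − 1 = 5.3384%
Japan: (1 + 0.1790)/(1 + 0.0810) − 1 = 9.0657%
Differential = 5.3384% − 9.0657% = -3.7273% → -3.73%.

-3.73%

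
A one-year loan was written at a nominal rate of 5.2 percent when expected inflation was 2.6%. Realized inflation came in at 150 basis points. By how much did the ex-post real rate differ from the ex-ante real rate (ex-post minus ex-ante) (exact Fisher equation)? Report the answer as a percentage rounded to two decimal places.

Ex-ante: (1 + 0.0520)/(1 + 0.0260) − 1 = 2.5341%
Ex-post: (1 + 0.0520)/(1 + 0.0150) − 1 = 3.6453%
Difference (ex-post − ex-ante) = 1.1112% → 1.11%.

1.11%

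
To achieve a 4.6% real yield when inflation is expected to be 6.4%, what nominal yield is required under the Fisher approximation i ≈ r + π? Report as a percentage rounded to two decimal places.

i ≈ r + π = 4.6% + 6.4% = 11.00%.

11.00%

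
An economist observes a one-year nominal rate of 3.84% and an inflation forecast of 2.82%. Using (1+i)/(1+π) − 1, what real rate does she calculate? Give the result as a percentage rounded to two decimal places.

0.99%

By the Fisher equation, 1 + r = (1 + i)/(1 + π).
1 + r = 1.03840 / 1.02820 = 1.009920
r = 1.009920 − 1 = 0.9920%, i.e. 0.99%.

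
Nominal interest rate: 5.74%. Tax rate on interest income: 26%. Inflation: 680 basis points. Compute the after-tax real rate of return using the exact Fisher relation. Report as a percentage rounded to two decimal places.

-2.39%

After-tax nominal return = 5.74% × (1 − 0.26) = 4.2476%.
1 + r = 1.042476 / 1.06800 = 0.976101
After-tax real rate = 0.976101 − 1 → -2.39%.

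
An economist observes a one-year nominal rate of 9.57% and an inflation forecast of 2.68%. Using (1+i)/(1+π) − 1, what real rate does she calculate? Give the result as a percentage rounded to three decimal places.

By the Fisher relation, 1 + r = (1 + i)/(1 + π).
1 + r = 1.09570 / 1.02680 = 1.067102
r = 1.067102 − 1 = 6.7102%, i.e. 6.710%.

6.710%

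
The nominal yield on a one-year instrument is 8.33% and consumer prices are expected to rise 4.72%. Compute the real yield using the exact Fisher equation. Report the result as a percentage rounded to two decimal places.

1 + r = 1.08330 / 1.04720 = 1.034473
r = 1.034473 − 1 = 3.4473%, i.e. 3.45%.

3.45%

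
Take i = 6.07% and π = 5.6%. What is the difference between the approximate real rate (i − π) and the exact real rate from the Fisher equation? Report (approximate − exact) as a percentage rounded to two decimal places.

Approximate: r ≈ 6.070% − 5.600% = 0.4700%
Exact: (1 + 0.0607)/(1 + 0.0560) − 1 = 0.4451%
Error = 0.4700% − 0.4451% = 0.0249% → 0.02%.

0.02%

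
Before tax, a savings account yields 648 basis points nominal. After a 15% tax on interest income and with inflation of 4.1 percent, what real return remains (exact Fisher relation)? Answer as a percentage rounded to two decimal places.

1.35%

After-tax nominal return = 6.48% × (1 − 0.15) = 5.5080%.
1 + r = 1.05508 / 1.04100 = 1.013525
After-tax real rate = 1.013525 − 1 → 1.35%.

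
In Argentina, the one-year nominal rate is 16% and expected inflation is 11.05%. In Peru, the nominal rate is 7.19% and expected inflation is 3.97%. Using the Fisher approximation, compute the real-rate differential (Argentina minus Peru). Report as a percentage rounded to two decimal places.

1.73%

Argentina: 16% − 11.05% = 4.950%
Peru: 7.19% − 3.97% = 3.220%
Differential = 1.730% → 1.73%.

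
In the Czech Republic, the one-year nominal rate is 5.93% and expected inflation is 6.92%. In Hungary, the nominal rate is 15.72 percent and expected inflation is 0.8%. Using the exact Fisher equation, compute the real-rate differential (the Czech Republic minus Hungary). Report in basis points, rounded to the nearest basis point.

The Czech Republic: (1 + 0.0593)/(1 + 0.0692) − 1 = -0.9259%
Hungary: (1 + 0.1572)/(1 + 0.0080) − 1 = 14.8016%
Differential = -0.9259% − 14.8016% = -15.7275% → -1573 basis points.

-1573 basis points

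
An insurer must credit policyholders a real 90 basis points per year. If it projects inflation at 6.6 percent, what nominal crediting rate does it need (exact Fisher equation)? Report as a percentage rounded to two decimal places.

7.56%

(1 + i) = (1 + r)(1 + π) = 1.00900 × 1.06600 = 1.075594
i = 1.075594 − 1, so the required nominal rate is 7.56%.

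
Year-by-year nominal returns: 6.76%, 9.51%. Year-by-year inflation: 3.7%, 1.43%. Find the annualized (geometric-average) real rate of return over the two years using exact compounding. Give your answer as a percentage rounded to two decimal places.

Nominal growth factor = 1.0676 × 1.0951 = 1.16912876
Price-level growth factor = 1.0370 × 1.0143 = 1.05182910
Real growth factor = 1.16912876 / 1.05182910 = 1.11151969
Annualized real rate = 1.11151969^(1/2) − 1 = 5.4286% → 5.43%.

5.43%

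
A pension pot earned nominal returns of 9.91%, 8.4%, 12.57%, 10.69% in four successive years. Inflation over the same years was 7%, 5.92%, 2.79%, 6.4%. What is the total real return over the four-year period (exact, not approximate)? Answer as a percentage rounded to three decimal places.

Compound the nominal returns: 1.0991 × 1.0840 × 1.1257 × 1.1069 = 1.484559.
Compound inflation: 1.0700 × 1.0592 × 1.0279 × 1.0640 = 1.239522.
Deflate: 1.484559 / 1.239522 = 1.197687.
Total real return = 1.197687 − 1 → 19.769%.

19.769%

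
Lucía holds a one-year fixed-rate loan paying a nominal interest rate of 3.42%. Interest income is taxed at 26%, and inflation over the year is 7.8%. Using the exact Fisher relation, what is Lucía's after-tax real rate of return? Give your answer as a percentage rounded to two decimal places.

-4.89%

After-tax nominal return = 3.42% × (1 − 0.26) = 2.5308%.
1 + r = 1.025308 / 1.07800 = 0.951121
After-tax real rate = 0.951121 − 1 → -4.89%.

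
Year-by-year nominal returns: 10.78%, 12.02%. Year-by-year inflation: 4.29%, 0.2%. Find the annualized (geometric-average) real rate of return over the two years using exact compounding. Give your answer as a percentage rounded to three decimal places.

8.974%

Compound the nominal returns: 1.1078 × 1.1202 = 1.24095756.
Compound inflation: 1.0429 × 1.0020 = 1.04498580.
Deflate: 1.24095756 / 1.04498580 = 1.18753533.
Annualized real rate = 1.18753533^(1/2) − 1 = 8.9741% → 8.974%.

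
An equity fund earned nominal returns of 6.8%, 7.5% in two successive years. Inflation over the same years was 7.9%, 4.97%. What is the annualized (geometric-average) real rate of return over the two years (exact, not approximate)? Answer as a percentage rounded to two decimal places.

Nominal growth factor = 1.0680 × 1.0750 = 1.14810000
Price-level growth factor = 1.0790 × 1.0497 = 1.13262630
Real growth factor = 1.14810000 / 1.13262630 = 1.01366179
Annualized real rate = 1.01366179^(1/2) − 1 = 0.6808% → 0.68%.

0.68%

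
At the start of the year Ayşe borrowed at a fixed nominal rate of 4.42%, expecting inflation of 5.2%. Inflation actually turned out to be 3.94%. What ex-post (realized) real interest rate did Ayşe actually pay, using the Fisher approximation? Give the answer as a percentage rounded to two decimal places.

Ex-post: 4.42% − 3.94% = 0.480%
So the realized real rate is 0.48%.

0.48%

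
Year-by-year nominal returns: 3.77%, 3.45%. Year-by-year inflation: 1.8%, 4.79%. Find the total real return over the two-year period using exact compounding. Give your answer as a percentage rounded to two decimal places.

Nominal growth factor = 1.0377 × 1.0345 = 1.073501
Price-level growth factor = 1.0180 × 1.0479 = 1.066762
Real growth factor = 1.073501 / 1.066762 = 1.006317
Total real return = 1.006317 − 1 → 0.63%.

0.63%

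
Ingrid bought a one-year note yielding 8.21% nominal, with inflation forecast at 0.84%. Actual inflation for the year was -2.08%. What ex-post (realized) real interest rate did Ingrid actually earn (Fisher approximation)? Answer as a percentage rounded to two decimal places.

10.29%

Ex-post: 8.21% − (-2.08%) = 10.290%
So the realized real rate is 10.29%.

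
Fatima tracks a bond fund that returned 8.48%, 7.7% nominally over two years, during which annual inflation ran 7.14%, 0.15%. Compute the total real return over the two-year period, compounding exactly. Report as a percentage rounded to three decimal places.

8.884%

Nominal growth factor = 1.0848 × 1.0770 = 1.168330
Price-level growth factor = 1.0714 × 1.0015 = 1.073007
Real growth factor = 1.168330 / 1.073007 = 1.088837
Total real return = 1.088837 − 1 → 8.884%.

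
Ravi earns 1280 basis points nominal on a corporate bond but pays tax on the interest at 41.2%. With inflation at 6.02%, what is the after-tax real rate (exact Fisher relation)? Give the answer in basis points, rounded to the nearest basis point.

142 basis points

After-tax nominal return = 12.8% × (1 − 0.412) = 7.5264%.
1 + r = 1.075264 / 1.06020 = 1.014209
After-tax real rate = 1.014209 − 1 → 142 basis points.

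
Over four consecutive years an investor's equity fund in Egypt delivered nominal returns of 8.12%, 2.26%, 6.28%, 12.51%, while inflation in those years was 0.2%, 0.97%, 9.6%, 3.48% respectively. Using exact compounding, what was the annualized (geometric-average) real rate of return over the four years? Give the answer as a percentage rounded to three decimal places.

3.605%

Compound the nominal returns: 1.0812 × 1.0226 × 1.0628 × 1.1251 = 1.32207014.
Compound inflation: 1.0020 × 1.0097 × 1.0960 × 1.0348 = 1.14743225.
Deflate: 1.32207014 / 1.14743225 = 1.15219887.
Annualized real rate = 1.15219887^(1/4) − 1 = 3.6053% → 3.605%.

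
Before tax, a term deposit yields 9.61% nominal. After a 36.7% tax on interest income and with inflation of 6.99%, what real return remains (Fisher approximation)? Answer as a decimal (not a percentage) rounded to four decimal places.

After-tax nominal return = 9.61% × (1 − 0.367) = 6.08313%.
r ≈ 6.08313% − 6.99% → -0.0091.

-0.0091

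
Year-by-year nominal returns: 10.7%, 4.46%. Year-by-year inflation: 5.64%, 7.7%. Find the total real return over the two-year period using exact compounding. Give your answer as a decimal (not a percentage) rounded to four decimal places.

Nominal growth factor = 1.1070 × 1.0446 = 1.156372
Price-level growth factor = 1.0564 × 1.0770 = 1.137743
Real growth factor = 1.156372 / 1.137743 = 1.016374
Total real return = 1.016374 − 1 → 0.0164.

0.0164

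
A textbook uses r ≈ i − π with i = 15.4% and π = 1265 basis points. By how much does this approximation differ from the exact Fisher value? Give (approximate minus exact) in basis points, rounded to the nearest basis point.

31 basis points

Approximate: r ≈ 15.400% − 12.650% = 2.7500%
Exact: (1 + 0.1540)/(1 + 0.1265) − 1 = 2.4412%
Error = 2.7500% − 2.4412% = 0.3088% → 31 basis points.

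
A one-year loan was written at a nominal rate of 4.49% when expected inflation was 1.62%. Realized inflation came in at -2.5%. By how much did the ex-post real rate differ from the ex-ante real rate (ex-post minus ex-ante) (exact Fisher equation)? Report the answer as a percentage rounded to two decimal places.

Ex-ante: (1 + 0.0449)/(1 + 0.0162) − 1 = 2.82425%
Ex-post: (1 + 0.0449)/(1 − 0.0250) − 1 = 7.16923%
Difference (ex-post − ex-ante) = 4.34498% → 4.34%.

4.34%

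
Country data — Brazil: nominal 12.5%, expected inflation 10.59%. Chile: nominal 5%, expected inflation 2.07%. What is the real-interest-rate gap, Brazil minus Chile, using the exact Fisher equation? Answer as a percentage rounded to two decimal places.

-1.14%

Brazil: (1 + 0.1250)/(1 + 0.1059) − 1 = 1.7271%
Chile: (1 + 0.0500)/(1 + 0.0207) − 1 = 2.8706%
Differential = 1.7271% − 2.8706% = -1.1435% → -1.14%.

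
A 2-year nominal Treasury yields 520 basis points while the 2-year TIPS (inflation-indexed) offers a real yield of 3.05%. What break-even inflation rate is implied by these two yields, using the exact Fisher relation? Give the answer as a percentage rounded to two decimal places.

2.09%

(1 + π) = (1 + i)/(1 + r) = 1.05200 / 1.03050 = 1.020864
Break-even inflation = 1.020864 − 1 → 2.09%.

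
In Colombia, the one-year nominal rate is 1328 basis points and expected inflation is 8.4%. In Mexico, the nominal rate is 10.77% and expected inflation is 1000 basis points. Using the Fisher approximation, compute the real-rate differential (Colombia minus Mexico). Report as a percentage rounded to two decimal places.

4.11%

Colombia: 13.28% − 8.4% = 4.880%
Mexico: 10.77% − 10% = 0.770%
Differential = 4.110% → 4.11%.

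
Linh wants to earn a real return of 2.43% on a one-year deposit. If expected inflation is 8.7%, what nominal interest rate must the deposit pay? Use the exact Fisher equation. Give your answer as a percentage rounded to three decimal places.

(1 + i) = (1 + r)(1 + π) = 1.02430 × 1.08700 = 1.1134141
i = 1.1134141 − 1, so the required nominal rate is 11.341%.

11.341%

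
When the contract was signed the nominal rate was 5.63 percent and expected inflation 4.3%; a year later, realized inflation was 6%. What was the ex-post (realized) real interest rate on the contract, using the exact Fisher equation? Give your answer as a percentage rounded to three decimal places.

Ex-post: (1 + 0.0563)/(1 + 0.0600) − 1 = -0.3491%
So the realized real rate is -0.349%.

-0.349%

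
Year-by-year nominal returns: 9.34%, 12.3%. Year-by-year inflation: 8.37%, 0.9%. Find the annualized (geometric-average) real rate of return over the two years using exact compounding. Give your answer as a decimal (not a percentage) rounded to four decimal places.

0.0597

Compound the nominal returns: 1.0934 × 1.1230 = 1.22788820.
Compound inflation: 1.0837 × 1.0090 = 1.09345330.
Deflate: 1.22788820 / 1.09345330 = 1.12294526.
Annualized real rate = 1.12294526^(1/2) − 1 = 5.9691% → 0.0597.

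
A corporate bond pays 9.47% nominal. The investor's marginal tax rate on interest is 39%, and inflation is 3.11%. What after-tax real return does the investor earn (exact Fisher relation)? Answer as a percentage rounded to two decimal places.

After-tax nominal return = 9.47% × (1 − 0.39) = 5.7767%.
1 + r = 1.057767 / 1.03110 = 1.025863
After-tax real rate = 1.025863 − 1 → 2.59%.

2.59%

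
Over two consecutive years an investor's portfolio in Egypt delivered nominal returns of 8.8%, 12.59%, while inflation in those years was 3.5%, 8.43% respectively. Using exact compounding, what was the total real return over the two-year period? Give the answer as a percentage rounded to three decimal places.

9.154%

Compound the nominal returns: 1.0880 × 1.1259 = 1.224979.
Compound inflation: 1.0350 × 1.0843 = 1.122251.
Deflate: 1.224979 / 1.122251 = 1.091538.
Total real return = 1.091538 − 1 → 9.154%.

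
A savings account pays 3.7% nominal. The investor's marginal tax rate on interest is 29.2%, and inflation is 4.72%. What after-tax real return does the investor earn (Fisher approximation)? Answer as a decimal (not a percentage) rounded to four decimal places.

-0.0210

After-tax nominal return = 3.7% × (1 − 0.292) = 2.6196%.
r ≈ 2.6196% − 4.72% → -0.0210.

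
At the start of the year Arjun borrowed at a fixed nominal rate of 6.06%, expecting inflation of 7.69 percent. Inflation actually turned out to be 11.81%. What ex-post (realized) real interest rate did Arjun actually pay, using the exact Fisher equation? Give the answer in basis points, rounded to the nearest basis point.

Ex-post: (1 + 0.0606)/(1 + 0.1181) − 1 = -5.1427%
So the realized real rate is -514 basis points.

-514 basis points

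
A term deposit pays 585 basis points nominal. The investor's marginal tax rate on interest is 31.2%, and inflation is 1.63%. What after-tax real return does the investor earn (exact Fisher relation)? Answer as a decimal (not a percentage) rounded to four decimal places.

0.0236

After-tax nominal return = 5.85% × (1 − 0.312) = 4.0248%.
1 + r = 1.040248 / 1.01630 = 1.023564
After-tax real rate = 1.023564 − 1 → 0.0236.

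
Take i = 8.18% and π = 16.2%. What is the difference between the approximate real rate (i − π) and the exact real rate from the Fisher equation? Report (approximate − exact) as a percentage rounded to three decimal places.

Approximate: r ≈ 8.180% − 16.200% = -8.0200%
Exact: (1 + 0.0818)/(1 + 0.1620) − 1 = -6.9019%
Error = -8.0200% − (-6.9019%) = -1.1181% → -1.118%.

-1.118%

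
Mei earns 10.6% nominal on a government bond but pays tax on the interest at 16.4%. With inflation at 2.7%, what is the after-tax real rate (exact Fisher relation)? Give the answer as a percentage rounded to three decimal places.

After-tax nominal return = 10.6% × (1 − 0.164) = 8.8616%.
1 + r = 1.088616 / 1.02700 = 1.059996
After-tax real rate = 1.059996 − 1 → 6.000%.

6.000%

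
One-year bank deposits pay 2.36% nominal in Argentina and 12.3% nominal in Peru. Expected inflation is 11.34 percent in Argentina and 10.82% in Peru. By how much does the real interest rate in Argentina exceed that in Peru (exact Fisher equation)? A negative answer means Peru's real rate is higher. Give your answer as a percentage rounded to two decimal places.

Argentina: (1 + 0.0236)/(1 + 0.1134) − 1 = -8.0654%
Peru: (1 + 0.1230)/(1 + 0.1082) − 1 = 1.3355%
Differential = -8.0654% − 1.3355% = -9.4009% → -9.40%.

-9.40%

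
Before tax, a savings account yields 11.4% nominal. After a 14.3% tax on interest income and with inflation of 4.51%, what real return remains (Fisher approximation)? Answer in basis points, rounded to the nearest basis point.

526 basis points

After-tax nominal return = 11.4% × (1 − 0.143) = 9.7698%.
r ≈ 9.7698% − 4.51% → 526 basis points.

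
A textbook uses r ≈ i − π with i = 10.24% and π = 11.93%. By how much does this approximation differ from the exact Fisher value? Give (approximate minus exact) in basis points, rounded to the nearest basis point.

Approximate: r ≈ 10.240% − 11.930% = -1.6900%
Exact: (1 + 0.1024)/(1 + 0.1193) − 1 = -1.5099%
Error = -1.6900% − (-1.5099%) = -0.1801% → -18 basis points.

-18 basis points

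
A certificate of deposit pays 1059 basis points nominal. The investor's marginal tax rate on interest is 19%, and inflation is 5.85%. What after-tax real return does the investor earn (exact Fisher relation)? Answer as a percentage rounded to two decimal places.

2.58%

After-tax nominal return = 10.59% × (1 − 0.19) = 8.5779%.
1 + r = 1.085779 / 1.05850 = 1.025771
After-tax real rate = 1.025771 − 1 → 2.58%.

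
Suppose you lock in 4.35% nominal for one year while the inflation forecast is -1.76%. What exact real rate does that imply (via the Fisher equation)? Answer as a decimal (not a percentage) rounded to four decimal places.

0.0622

By the Fisher equation, 1 + r = (1 + i)/(1 + π).
1 + r = 1.04350 / 0.98240 = 1.062195
r = 1.062195 − 1 = 6.2195%, i.e. 0.0622.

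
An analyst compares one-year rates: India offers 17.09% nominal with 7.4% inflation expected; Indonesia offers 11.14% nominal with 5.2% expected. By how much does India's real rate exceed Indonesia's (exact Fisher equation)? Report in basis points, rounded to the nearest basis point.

India: (1 + 0.1709)/(1 + 0.0740) − 1 = 9.0223%
Indonesia: (1 + 0.1114)/(1 + 0.0520) − 1 = 5.6464%
Differential = 9.0223% − 5.6464% = 3.3760% → 338 basis points.

338 basis points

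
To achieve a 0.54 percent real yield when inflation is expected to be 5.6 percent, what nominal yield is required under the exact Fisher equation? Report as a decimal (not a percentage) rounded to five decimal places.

(1 + i) = (1 + r)(1 + π) = 1.00540 × 1.05600 = 1.0617024
i = 1.0617024 − 1, so the required nominal rate is 0.06170.

0.06170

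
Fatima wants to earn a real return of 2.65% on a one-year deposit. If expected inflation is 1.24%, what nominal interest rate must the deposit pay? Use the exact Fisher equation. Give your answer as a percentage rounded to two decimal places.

3.92%

(1 + i) = (1 + r)(1 + π) = 1.02650 × 1.01240 = 1.0392286
i = 1.0392286 − 1, so the required nominal rate is 3.92%.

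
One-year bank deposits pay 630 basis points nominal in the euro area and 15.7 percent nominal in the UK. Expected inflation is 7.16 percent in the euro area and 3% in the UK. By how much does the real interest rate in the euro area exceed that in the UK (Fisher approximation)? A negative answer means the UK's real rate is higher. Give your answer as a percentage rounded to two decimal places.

The euro area: 6.3% − 7.16% = -0.860%
The UK: 15.7% − 3% = 12.700%
Differential = -13.560% → -13.56%.

-13.56%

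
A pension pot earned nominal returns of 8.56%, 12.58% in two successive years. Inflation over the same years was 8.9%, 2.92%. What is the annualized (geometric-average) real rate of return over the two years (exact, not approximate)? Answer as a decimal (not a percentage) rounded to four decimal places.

0.0442

Compound the nominal returns: 1.0856 × 1.1258 = 1.22216848.
Compound inflation: 1.0890 × 1.0292 = 1.12079880.
Deflate: 1.22216848 / 1.12079880 = 1.09044414.
Annualized real rate = 1.09044414^(1/2) − 1 = 4.4243% → 0.0442.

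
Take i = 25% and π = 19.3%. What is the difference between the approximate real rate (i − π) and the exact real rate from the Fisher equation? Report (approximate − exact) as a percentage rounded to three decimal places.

Approximate: r ≈ 25.000% − 19.300% = 5.7000%
Exact: (1 + 0.2500)/(1 + 0.1930) − 1 = 4.7779%
Error = 5.7000% − 4.7779% = 0.9221% → 0.922%.

0.922%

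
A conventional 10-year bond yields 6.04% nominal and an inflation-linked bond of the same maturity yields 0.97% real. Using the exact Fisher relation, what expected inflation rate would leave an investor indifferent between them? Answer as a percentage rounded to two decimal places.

(1 + π) = (1 + i)/(1 + r) = 1.06040 / 1.00970 = 1.050213
Break-even inflation = 1.050213 − 1 → 5.02%.

5.02%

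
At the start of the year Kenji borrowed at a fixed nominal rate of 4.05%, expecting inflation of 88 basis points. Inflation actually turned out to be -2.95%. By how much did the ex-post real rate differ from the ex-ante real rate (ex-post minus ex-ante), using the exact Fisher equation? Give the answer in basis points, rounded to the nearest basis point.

407 basis points

Ex-ante: (1 + 0.0405)/(1 + 0.0088) − 1 = 3.1423%
Ex-post: (1 + 0.0405)/(1 − 0.0295) − 1 = 7.2128%
Difference (ex-post − ex-ante) = 4.0704% → 407 basis points.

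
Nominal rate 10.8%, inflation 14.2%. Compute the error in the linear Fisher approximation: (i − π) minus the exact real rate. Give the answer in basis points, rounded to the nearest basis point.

-42 basis points

Approximate: r ≈ 10.800% − 14.200% = -3.4000%
Exact: (1 + 0.1080)/(1 + 0.1420) − 1 = -2.9772%
Error = -3.4000% − (-2.9772%) = -0.4228% → -42 basis points.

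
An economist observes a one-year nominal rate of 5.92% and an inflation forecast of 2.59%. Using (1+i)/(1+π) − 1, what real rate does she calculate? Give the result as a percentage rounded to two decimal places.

By the Fisher identity, 1 + r = (1 + i)/(1 + π).
1 + r = 1.05920 / 1.02590 = 1.032459
r = 1.032459 − 1 = 3.2459%, i.e. 3.25%.

3.25%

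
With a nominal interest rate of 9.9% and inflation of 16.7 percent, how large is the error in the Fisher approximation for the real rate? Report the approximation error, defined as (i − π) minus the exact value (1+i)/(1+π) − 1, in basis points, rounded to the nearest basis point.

-97 basis points

Approximate: r ≈ 9.900% − 16.700% = -6.8000%
Exact: (1 + 0.0990)/(1 + 0.1670) − 1 = -5.8269%
Error = -6.8000% − (-5.8269%) = -0.9731% → -97 basis points.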